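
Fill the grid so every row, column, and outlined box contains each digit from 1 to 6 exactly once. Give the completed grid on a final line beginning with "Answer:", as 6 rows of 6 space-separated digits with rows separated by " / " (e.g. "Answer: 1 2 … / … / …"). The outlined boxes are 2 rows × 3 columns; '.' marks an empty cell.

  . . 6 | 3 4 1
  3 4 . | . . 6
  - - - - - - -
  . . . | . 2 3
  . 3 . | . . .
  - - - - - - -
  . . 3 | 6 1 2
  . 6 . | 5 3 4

Step 1. [r3c2∈{1,5}] r3c2 is the only open cell in col 2 admitting 1. So r3c2=1.
Step 2. [r3c4∈{4}] nothing but 4 survives at r3c4 ⇒ r3c4=4.
Step 3. [r3c3∈{5}] r3c3's peers cover all but 5, so r3c3=5.
Step 4. [r1c2∈{2,5}] col 2 places 2 nowhere but r1c2, so r1c2=2.
Step 5. [r6c1∈{1,2}] r6c1 is the only open cell in col 1 admitting 1 ⇒ r6c1=1.
Step 6. [r4c1∈{2,4,6}] 2 has one home in col 1: r4c1, so r4c1=2.
Step 7. [r2c5∈{5}] r2c5 has the single candidate 5, so r2c5=5.
Step 8. [r1c1∈{5}] nothing but 5 survives at r1c1 ⇒ r1c1=5.
Step 9. [r2c3∈{1}] r2c3 has the single candidate 1 ⇒ r2c3=1.
Step 10. [r4c6∈{5}] nothing but 5 survives at r4c6. So r4c6=5.
Step 11. [r3c1∈{6}] r3c1 is down to just 6 ⇒ r3c1=6.
Step 12. [r2c4∈{2}] nothing but 2 survives at r2c4. So r2c4=2.
Step 13. [r5c1∈{4}] nothing but 4 survives at r5c1. So r5c1=4.
Step 14. [r4c5∈{6}] r4c5 is down to just 6. So r4c5=6.
Step 15. [r4c3∈{4}] only 4 remains possible at r4c3. So r4c3=4.
Step 16. [r6c3∈{2}] only 2 remains possible at r6c3 ⇒ r6c3=2.
Step 17. [r4c4∈{1}] only 1 remains possible at r4c4, so r4c4=1.
Step 18. [r5c2∈{5}] r5c2's peers cover all but 5. So r5c2=5.

Answer: 5 2 6 3 4 1 / 3 4 1 2 5 6 / 6 1 5 4 2 3 / 2 3 4 1 6 5 / 4 5 3 6 1 2 / 1 6 2 5 3 4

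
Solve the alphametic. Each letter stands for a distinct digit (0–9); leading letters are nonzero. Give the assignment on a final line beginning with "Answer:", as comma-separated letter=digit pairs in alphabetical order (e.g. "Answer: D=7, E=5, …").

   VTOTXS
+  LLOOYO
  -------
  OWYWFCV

Step 1. [col 1: S + O ≡ V (mod 10)] O=1 is one option consistent with column 1 (S + O ≡ V (mod 10), carry-in 0) — take it, so O=1.
Step 2. [col 1: S + O ≡ V (mod 10)] V=5 is one option consistent with column 1 (S + O ≡ V (mod 10), carry-in 0) — take it. So V=5.
Step 3. [col 1: S + O ≡ V (mod 10)] column 1 reads S+O+carry(0)=V with O=1, V=5; with digits 1,5 already taken and all letters distinct, the only value for S is 4, so S=4.
Step 4. [col 2: X + Y ≡ C (mod 10)] X=2 is one option consistent with column 2 (X + Y ≡ C (mod 10), carry-in 0) — take it. So X=2.
Step 5. [col 2: X + Y ≡ C (mod 10)] column 2 (X + Y ≡ C (mod 10), carry-in 0) doesn't pin Y yet; pick Y=6 and continue, so Y=6.
Step 6. [col 2: X + Y ≡ C (mod 10)] column 2 reads X+Y+carry(0)=C with X=2, Y=6; with digits 1,2,4,5,6 already taken and all letters distinct, the only value for C is 8 ⇒ C=8.
Step 7. [col 3: T + O ≡ F (mod 10)] column 3 reads T+O+carry(0)=F with O=1; with digits 1,2,4,5,6,8 already taken and all letters distinct, the only value for F is 0, so F=0.
Step 8. [col 3: T + O ≡ F (mod 10)] column 3 reads T+O+carry(0)=F with O=1, F=0; with digits 0,1,2,4,5,6,8 already taken and all letters distinct, the only value for T is 9, so T=9.
Step 9. [col 4: O + O ≡ W (mod 10)] in column 4 we have O+O≡W with carry-in 1; given O=1 and digits 0,1,2,4,5,6,8,9 already taken and all letters distinct, that pins W to 3. So W=3.
Step 10. [col 5: T + L ≡ Y (mod 10)] from column 5 (T=9, Y=6, carry-in 0, digits 0,1,2,3,4,5,6,8,9 already taken and all letters distinct): L must equal 7 ⇒ L=7.

Answer: C=8, F=0, L=7, O=1, S=4, T=9, V=5, W=3, X=2, Y=6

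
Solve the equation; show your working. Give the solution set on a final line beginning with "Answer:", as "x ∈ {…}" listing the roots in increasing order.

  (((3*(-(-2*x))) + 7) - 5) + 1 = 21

Step 1. [(((3*(-(-2*x))) + 7) - 5) + 1 = 21] subtract 1: x sits inside (… + 1), so sub: ((3*(-(-2*x))) + 7) - 5 = 20.
Step 2. [((3*(-(-2*x))) + 7) - 5 = 20] peel the -5: add 5 from each side ⇒ sub: (3*(-(-2*x))) + 7 = 25.
Step 3. [(3*(-(-2*x))) + 7 = 25] subtract 7: x sits inside (… + 7) ⇒ sub: 3*(-(-2*x)) = 18.
Step 4. [3*(-(-2*x)) = 18] LHS = 3·(…); ÷3 both sides. So div: -(-2*x) = 6.
Step 5. [-(-2*x) = 6] flip signs both sides. So neg: -2*x = -6.
Step 6. [-2*x = -6] -2 out front; divide by -2 ⇒ div: x = 3.

Answer: x ∈ {3}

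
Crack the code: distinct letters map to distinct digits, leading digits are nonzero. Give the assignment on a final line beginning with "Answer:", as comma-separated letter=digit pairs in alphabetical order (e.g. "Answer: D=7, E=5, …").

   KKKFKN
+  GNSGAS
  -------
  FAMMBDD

Step 1. [F] the sum has 7 digits but both addends have 6; that extra leading digit F is the final carry, namely 1 ⇒ F=1.
Step 2. [col 1: N + S ≡ D (mod 10)] column 1 (N + S ≡ D (mod 10), carry-in 0) doesn't pin N yet; pick N=8 and continue, so N=8.
Step 3. [col 1: N + S ≡ D (mod 10)] S=9 is one option consistent with column 1 (N + S ≡ D (mod 10), carry-in 0) — take it, so S=9.
Step 4. [col 1: N + S ≡ D (mod 10)] column 1: given N=8, S=9, carry-in 0, and digits 1,8,9 already taken and all letters distinct, N+S≡D (mod 10) forces D=7 ⇒ D=7.
Step 5. [col 2: K + A ≡ D (mod 10)] no forcing yet in column 2 (carry-in 1); K=6 is free and consistent — try it, so K=6.
Step 6. [col 2: K + A ≡ D (mod 10)] in column 2 we have K+A≡D with carry-in 1; given K=6, D=7 and digits 1,6,7,8,9 already taken and all letters distinct, that pins A to 0. So A=0.
Step 7. [col 3: F + G ≡ B (mod 10)] B=4 is one option consistent with column 3 (F + G ≡ B (mod 10), carry-in 0) — take it. So B=4.
Step 8. [col 3: F + G ≡ B (mod 10)] column 3 reads F+G+carry(0)=B with F=1, B=4; with digits 0,1,4,6,7,8,9 already taken and all letters distinct, the only value for G is 3, so G=3.
Step 9. [col 4: K + S ≡ M (mod 10)] in column 4 we have K+S≡M with carry-in 0; given K=6, S=9 and digits 0,1,3,4,6,7,8,9 already taken and all letters distinct, that pins M to 5 ⇒ M=5.

Answer: A=0, B=4, D=7, F=1, G=3, K=6, M=5, N=8, S=9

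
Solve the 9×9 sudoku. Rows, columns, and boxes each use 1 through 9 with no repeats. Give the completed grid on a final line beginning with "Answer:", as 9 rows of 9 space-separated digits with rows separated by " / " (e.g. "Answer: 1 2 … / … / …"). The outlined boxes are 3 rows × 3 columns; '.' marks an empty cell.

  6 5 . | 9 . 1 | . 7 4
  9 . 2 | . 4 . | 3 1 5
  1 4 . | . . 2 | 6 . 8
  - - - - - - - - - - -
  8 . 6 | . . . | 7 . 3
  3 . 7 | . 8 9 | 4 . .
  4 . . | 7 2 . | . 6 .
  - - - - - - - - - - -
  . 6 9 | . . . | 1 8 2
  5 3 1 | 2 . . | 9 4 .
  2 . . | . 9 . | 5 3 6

Step 1. [r8c6∈{6,7,8}] r8c6 is the only open cell in row 8 admitting 8 ⇒ r8c6=8.
Step 2. [r3c5∈{3,5,7}] in row 3, 7 fits only at r3c5 ⇒ r3c5=7.
Step 3. [r3c4∈{3,5}] 5 has one home in row 3: r3c4, so r3c4=5.
Step 4. [r4c5∈{1,5}] 1 has one home in col 5: r4c5. So r4c5=1.
Step 5. [r1c3∈{3,8}] 8 has one home in row 1: r1c3. So r1c3=8.
Step 6. [r6c9∈{1,9}] in col 9, 9 fits only at r6c9. So r6c9=9.
Step 7. [r7c4∈{3,4}] 3 has one home in col 4: r7c4. So r7c4=3.
Step 8. [r7c6∈{4,5,7}] in row 7, 4 fits only at r7c6 ⇒ r7c6=4.
Step 9. [r5c8∈{2,5}] 5 has one home in row 5: r5c8. So r5c8=5.
Step 10. [r5c2∈{1,2}] in row 5, 2 fits only at r5c2. So r5c2=2.
Step 11. [r6c6∈{3,5}] in row 6, 3 fits only at r6c6, so r6c6=3.
Step 12. [r9c2∈{7,8}] r9c2 is the only open cell in row 9 admitting 8, so r9c2=8.
Step 13. [r2c4∈{6,8}] 8 has one home in row 2: r2c4 ⇒ r2c4=8.
Step 14. [r1c5∈{3}] only 3 remains possible at r1c5 ⇒ r1c5=3.
Step 15. [r7c5∈{5}] r7c5 has the single candidate 5, so r7c5=5.
Step 16. [r6c7∈{8}] r6c7's peers cover all but 8 ⇒ r6c7=8.
Step 17. [r4c2∈{9}] r4c2's peers cover all but 9 ⇒ r4c2=9.
Step 18. [r9c3∈{4}] only 4 remains possible at r9c3. So r9c3=4.
Step 19. [r1c7∈{2}] r1c7 is down to just 2, so r1c7=2.
Step 20. [r5c9∈{1}] nothing but 1 survives at r5c9, so r5c9=1.
Step 21. [r4c8∈{2}] only 2 remains possible at r4c8. So r4c8=2.
Step 22. [r8c5∈{6}] r8c5 is down to just 6 ⇒ r8c5=6.
Step 23. [r7c1∈{7}] r7c1's peers cover all but 7, so r7c1=7.
Step 24. [r6c2∈{1}] r6c2 is down to just 1. So r6c2=1.
Step 25. [r6c3∈{5}] only 5 remains possible at r6c3, so r6c3=5.
Step 26. [r9c4∈{1}] r9c4 is down to just 1 ⇒ r9c4=1.
Step 27. [r4c4∈{4}] r4c4 has the single candidate 4 ⇒ r4c4=4.
Step 28. [r5c4∈{6}] nothing but 6 survives at r5c4, so r5c4=6.
Step 29. [r9c6∈{7}] nothing but 7 survives at r9c6, so r9c6=7.
Step 30. [r3c3∈{3}] only 3 remains possible at r3c3. So r3c3=3.
Step 31. [r8c9∈{7}] r8c9 has the single candidate 7 ⇒ r8c9=7.
Step 32. [r3c8∈{9}] r3c8 has the single candidate 9 ⇒ r3c8=9.
Step 33. [r4c6∈{5}] nothing but 5 survives at r4c6, so r4c6=5.
Step 34. [r2c2∈{7}] r2c2's peers cover all but 7, so r2c2=7.
Step 35. [r2c6∈{6}] r2c6 has the single candidate 6, so r2c6=6.

Answer: 6 5 8 9 3 1 2 7 4 / 9 7 2 8 4 6 3 1 5 / 1 4 3 5 7 2 6 9 8 / 8 9 6 4 1 5 7 2 3 / 3 2 7 6 8 9 4 5 1 / 4 1 5 7 2 3 8 6 9 / 7 6 9 3 5 4 1 8 2 / 5 3 1 2 6 8 9 4 7 / 2 8 4 1 9 7 5 3 6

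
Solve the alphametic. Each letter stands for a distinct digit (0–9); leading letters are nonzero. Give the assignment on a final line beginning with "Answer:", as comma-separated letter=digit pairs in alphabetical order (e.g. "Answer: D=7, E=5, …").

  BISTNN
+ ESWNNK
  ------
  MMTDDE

Step 1. [col 1: N + K ≡ E (mod 10)] several values work for E in column 1 (N + K ≡ E (mod 10), carry-in 0); try E=8 ⇒ E=8.
Step 2. [col 1: N + K ≡ E (mod 10)] no forcing yet in column 1 (carry-in 0); N=5 is free and consistent — try it. So N=5.
Step 3. [col 1: N + K ≡ E (mod 10)] from column 1 (N=5, E=8, carry-in 0, digits 5,8 already taken and all letters distinct): K must equal 3. So K=3.
Step 4. [col 2: N + N ≡ D (mod 10)] column 2: given N=5, carry-in 0, and digits 3,5,8 already taken and all letters distinct, N+N≡D (mod 10) forces D=0 ⇒ D=0.
Step 5. [col 3: T + N ≡ D (mod 10)] in column 3 we have T+N≡D with carry-in 1; given N=5, D=0 and digits 0,3,5,8 already taken and all letters distinct, that pins T to 4 ⇒ T=4.
Step 6. [col 4: S + W ≡ T (mod 10)] column 4 (S + W ≡ T (mod 10), carry-in 1) doesn't pin S yet; pick S=6 and continue ⇒ S=6.
Step 7. [col 4: S + W ≡ T (mod 10)] in column 4 we have S+W≡T with carry-in 1; given S=6, T=4 and digits 0,3,4,5,6,8 already taken and all letters distinct, that pins W to 7. So W=7.
Step 8. [col 5: I + S ≡ M (mod 10)] from column 5 (S=6, carry-in 1, digits 0,3,4,5,6,7,8 already taken and all letters distinct): I must equal 2, so I=2.
Step 9. [col 5: I + S ≡ M (mod 10)] column 5: given I=2, S=6, carry-in 1, and digits 0,2,3,4,5,6,7,8 already taken and all letters distinct, I+S≡M (mod 10) forces M=9 ⇒ M=9.
Step 10. [col 6: B + E ≡ M (mod 10)] column 6: given E=8, M=9, carry-in 0, and digits 0,2,3,4,5,6,7,8,9 already taken and all letters distinct, B+E≡M (mod 10) forces B=1. So B=1.

Answer: B=1, D=0, E=8, I=2, K=3, M=9, N=5, S=6, T=4, W=7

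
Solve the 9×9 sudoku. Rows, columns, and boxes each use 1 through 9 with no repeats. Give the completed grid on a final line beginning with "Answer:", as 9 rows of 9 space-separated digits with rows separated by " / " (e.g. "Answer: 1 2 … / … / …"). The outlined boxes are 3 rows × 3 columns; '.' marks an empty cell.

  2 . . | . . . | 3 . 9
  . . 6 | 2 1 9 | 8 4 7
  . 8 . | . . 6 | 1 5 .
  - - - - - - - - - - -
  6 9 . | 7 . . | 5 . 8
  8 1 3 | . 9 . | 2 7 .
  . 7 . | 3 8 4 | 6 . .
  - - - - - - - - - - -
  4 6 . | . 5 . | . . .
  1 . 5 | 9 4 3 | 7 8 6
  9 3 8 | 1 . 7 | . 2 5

Step 1. [r3c1∈{3,7}] col 1 places 7 nowhere but r3c1, so r3c1=7.
Step 2. [r1c2∈{4,5}] 4 has one home in col 2: r1c2 ⇒ r1c2=4.
Step 3. [r6c9∈{1}] nothing but 1 survives at r6c9. So r6c9=1.
Step 4. [r7c6∈{2,8}] across box 8, 2 lands solely at r7c6. So r7c6=2.
Step 5. [r1c6∈{5,8}] in col 6, 8 fits only at r1c6 ⇒ r1c6=8.
Step 6. [r7c8∈{1,3,9}] across row 7, 1 lands solely at r7c8 ⇒ r7c8=1.
Step 7. [r5c4∈{5,6}] in row 5, 6 fits only at r5c4. So r5c4=6.
Step 8. [r4c3∈{2,4}] across row 4, 4 lands solely at r4c3. So r4c3=4.
Step 9. [r6c1∈{5}] r6c1's peers cover all but 5. So r6c1=5.
Step 10. [r2c1∈{3}] only 3 remains possible at r2c1 ⇒ r2c1=3.
Step 11. [r1c4∈{5}] nothing but 5 survives at r1c4, so r1c4=5.
Step 12. [r9c7∈{4}] nothing but 4 survives at r9c7. So r9c7=4.
Step 13. [r4c8∈{3}] r4c8 is down to just 3, so r4c8=3.
Step 14. [r7c4∈{8}] only 8 remains possible at r7c4, so r7c4=8.
Step 15. [r3c4∈{4}] r3c4 is down to just 4. So r3c4=4.
Step 16. [r7c3∈{7}] only 7 remains possible at r7c3 ⇒ r7c3=7.
Step 17. [r7c9∈{3}] r7c9 is down to just 3, so r7c9=3.
Step 18. [r8c2∈{2}] r8c2 is down to just 2 ⇒ r8c2=2.
Step 19. [r4c5∈{2}] only 2 remains possible at r4c5 ⇒ r4c5=2.
Step 20. [r4c6∈{1}] only 1 remains possible at r4c6, so r4c6=1.
Step 21. [r1c3∈{1}] r1c3 has the single candidate 1. So r1c3=1.
Step 22. [r3c5∈{3}] r3c5 has the single candidate 3 ⇒ r3c5=3.
Step 23. [r6c3∈{2}] only 2 remains possible at r6c3 ⇒ r6c3=2.
Step 24. [r7c7∈{9}] r7c7 has the single candidate 9, so r7c7=9.
Step 25. [r1c8∈{6}] r1c8 has the single candidate 6, so r1c8=6.
Step 26. [r5c9∈{4}] only 4 remains possible at r5c9, so r5c9=4.
Step 27. [r3c3∈{9}] only 9 remains possible at r3c3. So r3c3=9.
Step 28. [r1c5∈{7}] only 7 remains possible at r1c5. So r1c5=7.
Step 29. [r5c6∈{5}] r5c6's peers cover all but 5. So r5c6=5.
Step 30. [r9c5∈{6}] r9c5's peers cover all but 6. So r9c5=6.
Step 31. [r6c8∈{9}] r6c8's peers cover all but 9, so r6c8=9.
Step 32. [r3c9∈{2}] nothing but 2 survives at r3c9, so r3c9=2.
Step 33. [r2c2∈{5}] r2c2's peers cover all but 5 ⇒ r2c2=5.

Answer: 2 4 1 5 7 8 3 6 9 / 3 5 6 2 1 9 8 4 7 / 7 8 9 4 3 6 1 5 2 / 6 9 4 7 2 1 5 3 8 / 8 1 3 6 9 5 2 7 4 / 5 7 2 3 8 4 6 9 1 / 4 6 7 8 5 2 9 1 3 / 1 2 5 9 4 3 7 8 6 / 9 3 8 1 6 7 4 2 5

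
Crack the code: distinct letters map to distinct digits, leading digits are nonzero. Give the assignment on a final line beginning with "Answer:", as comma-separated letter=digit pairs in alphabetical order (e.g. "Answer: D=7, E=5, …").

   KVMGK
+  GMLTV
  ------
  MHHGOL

Step 1. [col 1: K + V ≡ L (mod 10)] several values work for V in column 1 (K + V ≡ L (mod 10), carry-in 0); try V=9 ⇒ V=9.
Step 2. [col 1: K + V ≡ L (mod 10)] no forcing yet in column 1 (carry-in 0); L=3 is free and consistent — try it. So L=3.
Step 3. [col 1: K + V ≡ L (mod 10)] column 1 reads K+V+carry(0)=L with V=9, L=3; with digits 3,9 already taken and all letters distinct, the only value for K is 4, so K=4.
Step 4. [M] M is the leading digit of a 6-digit sum of two 5-digit numbers; the final carry is exactly 1. So M=1.
Step 5. [col 2: G + T ≡ O (mod 10)] T=6 is one option consistent with column 2 (G + T ≡ O (mod 10), carry-in 1) — take it, so T=6.
Step 6. [col 2: G + T ≡ O (mod 10)] no forcing yet in column 2 (carry-in 1); G=5 is free and consistent — try it ⇒ G=5.
Step 7. [col 2: G + T ≡ O (mod 10)] from column 2 (G=5, T=6, carry-in 1, digits 1,3,4,5,6,9 already taken and all letters distinct): O must equal 2, so O=2.
Step 8. [col 4: V + M ≡ H (mod 10)] column 4: given V=9, M=1, carry-in 0, and digits 1,2,3,4,5,6,9 already taken and all letters distinct, V+M≡H (mod 10) forces H=0, so H=0.

Answer: G=5, H=0, K=4, L=3, M=1, O=2, T=6, V=9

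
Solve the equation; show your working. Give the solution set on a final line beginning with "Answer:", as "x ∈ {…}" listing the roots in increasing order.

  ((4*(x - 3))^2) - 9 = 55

Step 1. [((4*(x - 3))^2) - 9 = 55] 9 comes off first (add 9) ⇒ sub: (4*(x - 3))^2 = 64.
Step 2. [(4*(x - 3))^2 = 64] √ both sides: 64 ≥ 0 gives two branches ⇒ sqrt: 4*(x - 3) = 8 or -8.
Step 3. [4*(x - 3) = 8 or -8] divide by the outer 4, so div: x - 3 = 2 or -2.
Step 4. [x - 3 = 2 or -2] peel the -3: add 3 from each side, so sub: x = 5 or 1.

Answer: x ∈ {1, 5}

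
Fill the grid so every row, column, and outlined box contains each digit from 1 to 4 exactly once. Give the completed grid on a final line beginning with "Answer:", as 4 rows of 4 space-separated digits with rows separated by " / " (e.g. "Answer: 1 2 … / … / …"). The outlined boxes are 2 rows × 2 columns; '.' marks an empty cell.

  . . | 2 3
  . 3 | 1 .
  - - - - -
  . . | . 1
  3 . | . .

Step 1. [r4c2∈{1,2,4}] in row 4, 1 fits only at r4c2, so r4c2=1.
Step 2. [r1c2∈{4}] nothing but 4 survives at r1c2 ⇒ r1c2=4.
Step 3. [r3c1∈{2,4}] in col 1, 4 fits only at r3c1 ⇒ r3c1=4.
Step 4. [r4c4∈{2,4}] r4c4 is the only open cell in row 4 admitting 2 ⇒ r4c4=2.
Step 5. [r4c3∈{4}] r4c3 is down to just 4. So r4c3=4.
Step 6. [r2c1∈{2}] r2c1 is down to just 2 ⇒ r2c1=2.
Step 7. [r2c4∈{4}] only 4 remains possible at r2c4 ⇒ r2c4=4.
Step 8. [r3c3∈{3}] nothing but 3 survives at r3c3. So r3c3=3.
Step 9. [r1c1∈{1}] r1c1's peers cover all but 1. So r1c1=1.
Step 10. [r3c2∈{2}] r3c2 is down to just 2. So r3c2=2.

Answer: 1 4 2 3 / 2 3 1 4 / 4 2 3 1 / 3 1 4 2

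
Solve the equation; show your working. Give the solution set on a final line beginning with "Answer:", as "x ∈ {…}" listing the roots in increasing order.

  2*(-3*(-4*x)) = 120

Step 1. [2*(-3*(-4*x)) = 120] leading coefficient 2: divide by 2 ⇒ div: -3*(-4*x) = 60.
Step 2. [-3*(-4*x) = 60] -3 out front; divide by -3 ⇒ div: -4*x = -20.
Step 3. [-4*x = -20] leading coefficient -4: divide by -4. So div: x = 5.

Answer: x ∈ {5}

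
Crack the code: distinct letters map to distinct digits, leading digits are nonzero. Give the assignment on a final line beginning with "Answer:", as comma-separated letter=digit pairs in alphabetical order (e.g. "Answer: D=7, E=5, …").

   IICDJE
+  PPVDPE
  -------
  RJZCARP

Step 1. [col 1: E + E ≡ P (mod 10)] several values work for E in column 1 (E + E ≡ P (mod 10), carry-in 0); try E=8. So E=8.
Step 2. [col 1: E + E ≡ P (mod 10)] in column 1 we have E+E≡P with carry-in 0; given E=8 and digits 8 already taken and all letters distinct, that pins P to 6. So P=6.
Step 3. [col 2: J + P ≡ R (mod 10)] column 2 (J + P ≡ R (mod 10), carry-in 1) doesn't pin R yet; pick R=1 and continue, so R=1.
Step 4. [col 2: J + P ≡ R (mod 10)] in column 2 we have J+P≡R with carry-in 1; given P=6, R=1 and digits 1,6,8 already taken and all letters distinct, that pins J to 4, so J=4.
Step 5. [col 3: D + D ≡ A (mod 10)] D=2 is one option consistent with column 3 (D + D ≡ A (mod 10), carry-in 1) — take it ⇒ D=2.
Step 6. [col 3: D + D ≡ A (mod 10)] column 3: given D=2, carry-in 1, and digits 1,2,4,6,8 already taken and all letters distinct, D+D≡A (mod 10) forces A=5 ⇒ A=5.
Step 7. [col 4: C + V ≡ C (mod 10)] column 4: given nothing yet, carry-in 0, and digits 1,2,4,5,6,8 already taken and all letters distinct, C+V≡C (mod 10) forces V=0 ⇒ V=0.
Step 8. [col 4: C + V ≡ C (mod 10)] C=9 is one option consistent with column 4 (C + V ≡ C (mod 10), carry-in 0) — take it ⇒ C=9.
Step 9. [col 5: I + P ≡ Z (mod 10)] column 5: given P=6, carry-in 0, and digits 0,1,2,4,5,6,8,9 already taken and all letters distinct, I+P≡Z (mod 10) forces I=7, so I=7.
Step 10. [col 5: I + P ≡ Z (mod 10)] from column 5 (I=7, P=6, carry-in 0, digits 0,1,2,4,5,6,7,8,9 already taken and all letters distinct): Z must equal 3. So Z=3.

Answer: A=5, C=9, D=2, E=8, I=7, J=4, P=6, R=1, V=0, Z=3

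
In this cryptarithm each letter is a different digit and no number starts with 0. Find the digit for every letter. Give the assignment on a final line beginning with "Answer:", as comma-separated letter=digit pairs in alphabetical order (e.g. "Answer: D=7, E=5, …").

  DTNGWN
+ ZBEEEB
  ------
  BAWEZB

Step 1. [col 1: N + B ≡ B (mod 10)] column 1: given nothing yet, carry-in 0, and all letters distinct, none taken yet, N+B≡B (mod 10) forces N=0, so N=0.
Step 2. [col 1: N + B ≡ B (mod 10)] column 1 (N + B ≡ B (mod 10), carry-in 0) doesn't pin B yet; pick B=3 and continue, so B=3.
Step 3. [col 2: W + E ≡ Z (mod 10)] no forcing yet in column 2 (carry-in 0); Z=1 is free and consistent — try it, so Z=1.
Step 4. [col 2: W + E ≡ Z (mod 10)] several values work for W in column 2 (W + E ≡ Z (mod 10), carry-in 0); try W=6 ⇒ W=6.
Step 5. [col 2: W + E ≡ Z (mod 10)] from column 2 (W=6, Z=1, carry-in 0, digits 0,1,3,6 already taken and all letters distinct): E must equal 5 ⇒ E=5.
Step 6. [col 3: G + E ≡ E (mod 10)] column 3: given E=5, carry-in 1, and digits 0,1,3,5,6 already taken and all letters distinct, G+E≡E (mod 10) forces G=9, so G=9.
Step 7. [col 5: T + B ≡ A (mod 10)] column 5: given B=3, carry-in 0, and digits 0,1,3,5,6,9 already taken and all letters distinct, T+B≡A (mod 10) forces T=4, so T=4.
Step 8. [col 5: T + B ≡ A (mod 10)] from column 5 (T=4, B=3, carry-in 0, digits 0,1,3,4,5,6,9 already taken and all letters distinct): A must equal 7 ⇒ A=7.
Step 9. [col 6: D + Z ≡ B (mod 10)] from column 6 (Z=1, B=3, carry-in 0, digits 0,1,3,4,5,6,7,9 already taken and all letters distinct): D must equal 2. So D=2.

Answer: A=7, B=3, D=2, E=5, G=9, N=0, T=4, W=6, Z=1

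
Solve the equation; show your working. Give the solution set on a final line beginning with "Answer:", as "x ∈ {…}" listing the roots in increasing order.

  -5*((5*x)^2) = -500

Step 1. [-5*((5*x)^2) = -500] divide by the outer -5 ⇒ div: (5*x)^2 = 100.
Step 2. [(5*x)^2 = 100] 100 ≥ 0, LHS is (·)² — take ±√. So sqrt: 5*x = 10 or -10.
Step 3. [5*x = 10 or -10] LHS = 5·(…); ÷5 both sides. So div: x = 2 or -2.

Answer: x ∈ {-2, 2}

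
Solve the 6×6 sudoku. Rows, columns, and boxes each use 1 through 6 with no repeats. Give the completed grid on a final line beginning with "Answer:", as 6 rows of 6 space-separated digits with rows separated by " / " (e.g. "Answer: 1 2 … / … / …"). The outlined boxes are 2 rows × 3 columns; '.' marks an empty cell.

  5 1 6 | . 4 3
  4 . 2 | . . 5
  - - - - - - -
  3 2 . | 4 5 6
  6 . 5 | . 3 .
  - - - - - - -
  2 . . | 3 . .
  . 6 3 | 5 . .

Step 1. [r6c1∈{1}] nothing but 1 survives at r6c1 ⇒ r6c1=1.
Step 2. [r5c3∈{4}] nothing but 4 survives at r5c3 ⇒ r5c3=4.
Step 3. [r5c6∈{1}] r5c6 is down to just 1 ⇒ r5c6=1.
Step 4. [r4c6∈{2}] r4c6 is down to just 2, so r4c6=2.
Step 5. [r2c5∈{1,6}] 1 has one home in col 5: r2c5 ⇒ r2c5=1.
Step 6. [r5c2∈{5}] r5c2's peers cover all but 5. So r5c2=5.
Step 7. [r6c6∈{4}] r6c6's peers cover all but 4. So r6c6=4.
Step 8. [r4c4∈{1}] only 1 remains possible at r4c4, so r4c4=1.
Step 9. [r5c5∈{6}] nothing but 6 survives at r5c5. So r5c5=6.
Step 10. [r2c2∈{3}] only 3 remains possible at r2c2. So r2c2=3.
Step 11. [r1c4∈{2}] r1c4 is down to just 2, so r1c4=2.
Step 12. [r3c3∈{1}] only 1 remains possible at r3c3, so r3c3=1.
Step 13. [r2c4∈{6}] nothing but 6 survives at r2c4, so r2c4=6.
Step 14. [r4c2∈{4}] nothing but 4 survives at r4c2 ⇒ r4c2=4.
Step 15. [r6c5∈{2}] r6c5 has the single candidate 2. So r6c5=2.

Answer: 5 1 6 2 4 3 / 4 3 2 6 1 5 / 3 2 1 4 5 6 / 6 4 5 1 3 2 / 2 5 4 3 6 1 / 1 6 3 5 2 4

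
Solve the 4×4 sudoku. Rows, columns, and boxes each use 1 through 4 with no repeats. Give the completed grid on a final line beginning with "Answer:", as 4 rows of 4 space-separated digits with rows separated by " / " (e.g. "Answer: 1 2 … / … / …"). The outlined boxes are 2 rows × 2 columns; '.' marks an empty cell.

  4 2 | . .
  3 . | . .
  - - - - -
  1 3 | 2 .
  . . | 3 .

Step 1. [r4c4∈{1,4}] in row 4, 1 fits only at r4c4 ⇒ r4c4=1.
Step 2. [r2c3∈{1,4}] across col 3, 4 lands solely at r2c3, so r2c3=4.
Step 3. [r2c2∈{1}] r2c2's peers cover all but 1, so r2c2=1.
Step 4. [r1c3∈{1}] r1c3 has the single candidate 1 ⇒ r1c3=1.
Step 5. [r3c4∈{4}] r3c4 is down to just 4, so r3c4=4.
Step 6. [r2c4∈{2}] r2c4 has the single candidate 2, so r2c4=2.
Step 7. [r4c1∈{2}] r4c1 is down to just 2 ⇒ r4c1=2.
Step 8. [r4c2∈{4}] r4c2's peers cover all but 4, so r4c2=4.
Step 9. [r1c4∈{3}] r1c4 has the single candidate 3. So r1c4=3.

Answer: 4 2 1 3 / 3 1 4 2 / 1 3 2 4 / 2 4 3 1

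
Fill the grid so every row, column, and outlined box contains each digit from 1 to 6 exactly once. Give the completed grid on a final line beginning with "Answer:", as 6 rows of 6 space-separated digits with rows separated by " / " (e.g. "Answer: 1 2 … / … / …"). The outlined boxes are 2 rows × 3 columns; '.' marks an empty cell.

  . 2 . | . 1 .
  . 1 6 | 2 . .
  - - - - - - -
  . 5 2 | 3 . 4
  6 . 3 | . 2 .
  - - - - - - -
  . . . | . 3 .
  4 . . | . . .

Step 1. [r5c4∈{1,4,5,6}] 4 has one home in row 5: r5c4 ⇒ r5c4=4.
Step 2. [r6c6∈{1,2,5,6}] across row 6, 2 lands solely at r6c6. So r6c6=2.
Step 3. [r5c2∈{6}] r5c2 is down to just 6, so r5c2=6.
Step 4. [r1c6∈{3,5,6}] col 6 places 6 nowhere but r1c6 ⇒ r1c6=6.
Step 5. [r1c4∈{5}] r1c4 is down to just 5 ⇒ r1c4=5.
Step 6. [r6c5∈{5,6}] r6c5 is the only open cell in col 5 admitting 5, so r6c5=5.
Step 7. [r5c6∈{1}] r5c6 has the single candidate 1. So r5c6=1.
Step 8. [r2c1∈{3,5}] row 2 places 5 nowhere but r2c1. So r2c1=5.
Step 9. [r1c3∈{4}] only 4 remains possible at r1c3, so r1c3=4.
Step 10. [r4c2∈{4}] r4c2 is down to just 4. So r4c2=4.
Step 11. [r2c6∈{3}] r2c6 has the single candidate 3, so r2c6=3.
Step 12. [r4c6∈{5}] only 5 remains possible at r4c6 ⇒ r4c6=5.
Step 13. [r6c3∈{1}] nothing but 1 survives at r6c3, so r6c3=1.
Step 14. [r2c5∈{4}] nothing but 4 survives at r2c5, so r2c5=4.
Step 15. [r6c2∈{3}] only 3 remains possible at r6c2 ⇒ r6c2=3.
Step 16. [r3c5∈{6}] r3c5 is down to just 6, so r3c5=6.
Step 17. [r5c1∈{2}] r5c1 is down to just 2, so r5c1=2.
Step 18. [r6c4∈{6}] r6c4's peers cover all but 6 ⇒ r6c4=6.
Step 19. [r5c3∈{5}] r5c3 has the single candidate 5. So r5c3=5.
Step 20. [r4c4∈{1}] only 1 remains possible at r4c4. So r4c4=1.
Step 21. [r3c1∈{1}] r3c1 has the single candidate 1, so r3c1=1.
Step 22. [r1c1∈{3}] r1c1 is down to just 3, so r1c1=3.

Answer: 3 2 4 5 1 6 / 5 1 6 2 4 3 / 1 5 2 3 6 4 / 6 4 3 1 2 5 / 2 6 5 4 3 1 / 4 3 1 6 5 2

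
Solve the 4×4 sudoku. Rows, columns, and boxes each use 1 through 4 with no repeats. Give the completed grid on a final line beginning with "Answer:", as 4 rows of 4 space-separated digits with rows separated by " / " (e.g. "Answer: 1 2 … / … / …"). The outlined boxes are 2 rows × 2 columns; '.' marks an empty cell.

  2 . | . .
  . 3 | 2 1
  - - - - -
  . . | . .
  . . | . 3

Step 1. [r2c1∈{4}] r2c1's peers cover all but 4, so r2c1=4.
Step 2. [r4c1∈{1}] r4c1 is down to just 1, so r4c1=1.
Step 3. [r4c3∈{4}] r4c3's peers cover all but 4 ⇒ r4c3=4.
Step 4. [r4c2∈{2}] only 2 remains possible at r4c2, so r4c2=2.
Step 5. [r1c2∈{1}] r1c2's peers cover all but 1 ⇒ r1c2=1.
Step 6. [r1c3∈{3}] r1c3 has the single candidate 3. So r1c3=3.
Step 7. [r3c4∈{2}] nothing but 2 survives at r3c4 ⇒ r3c4=2.
Step 8. [r3c1∈{3}] r3c1 is down to just 3, so r3c1=3.
Step 9. [r3c3∈{1}] r3c3 has the single candidate 1, so r3c3=1.
Step 10. [r1c4∈{4}] r1c4 is down to just 4, so r1c4=4.
Step 11. [r3c2∈{4}] nothing but 4 survives at r3c2, so r3c2=4.

Answer: 2 1 3 4 / 4 3 2 1 / 3 4 1 2 / 1 2 4 3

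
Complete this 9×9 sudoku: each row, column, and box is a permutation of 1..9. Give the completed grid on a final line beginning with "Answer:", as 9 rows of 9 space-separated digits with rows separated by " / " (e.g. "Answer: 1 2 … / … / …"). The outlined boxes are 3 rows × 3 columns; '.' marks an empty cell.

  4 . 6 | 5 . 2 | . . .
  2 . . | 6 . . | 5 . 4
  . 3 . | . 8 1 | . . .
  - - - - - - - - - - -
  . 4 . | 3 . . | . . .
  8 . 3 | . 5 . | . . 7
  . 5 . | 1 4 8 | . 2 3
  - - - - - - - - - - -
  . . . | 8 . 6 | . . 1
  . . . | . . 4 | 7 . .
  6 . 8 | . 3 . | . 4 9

Step 1. [r9c2∈{1,2,7}] in row 9, 1 fits only at r9c2, so r9c2=1.
Step 2. [r5c6∈{9}] r5c6 is down to just 9. So r5c6=9.
Step 3. [r6c7∈{6,9}] in row 6, 6 fits only at r6c7 ⇒ r6c7=6.
Step 4. [r1c9∈{8}] only 8 remains possible at r1c9 ⇒ r1c9=8.
Step 5. [r5c8∈{1}] r5c8 has the single candidate 1 ⇒ r5c8=1.
Step 6. [r4c6∈{7}] r4c6's peers cover all but 7. So r4c6=7.
Step 7. [r8c8∈{3,5,6,8}] 8 has one home in row 8: r8c8 ⇒ r8c8=8.
Step 8. [r5c4∈{2}] only 2 remains possible at r5c4, so r5c4=2.
Step 9. [r8c4∈{9}] nothing but 9 survives at r8c4. So r8c4=9.
Step 10. [r8c2∈{2}] r8c2 is down to just 2 ⇒ r8c2=2.
Step 11. [r8c3∈{5}] r8c3 has the single candidate 5, so r8c3=5.
Step 12. [r3c8∈{6,7,9}] r3c8 is the only open cell in col 8 admitting 6, so r3c8=6.
Step 13. [r2c3∈{1,7,9}] 1 has one home in row 2: r2c3 ⇒ r2c3=1.
Step 14. [r3c1∈{5,7,9}] 5 has one home in row 3: r3c1. So r3c1=5.
Step 15. [r9c7∈{2}] r9c7 is down to just 2, so r9c7=2.
Step 16. [r3c7∈{9}] r3c7 is down to just 9. So r3c7=9.
Step 17. [r3c3∈{7}] r3c3 has the single candidate 7. So r3c3=7.
Step 18. [r6c3∈{9}] only 9 remains possible at r6c3, so r6c3=9.
Step 19. [r7c1∈{3,7,9}] in col 1, 9 fits only at r7c1 ⇒ r7c1=9.
Step 20. [r7c8∈{3,5}] 5 has one home in row 7: r7c8 ⇒ r7c8=5.
Step 21. [r1c2∈{9}] r1c2 is down to just 9, so r1c2=9.
Step 22. [r1c5∈{7}] r1c5 has the single candidate 7. So r1c5=7.
Step 23. [r1c8∈{3}] r1c8's peers cover all but 3 ⇒ r1c8=3.
Step 24. [r2c6∈{3}] only 3 remains possible at r2c6 ⇒ r2c6=3.
Step 25. [r3c4∈{4}] nothing but 4 survives at r3c4, so r3c4=4.
Step 26. [r7c7∈{3}] r7c7 has the single candidate 3, so r7c7=3.
Step 27. [r4c1∈{1}] nothing but 1 survives at r4c1, so r4c1=1.
Step 28. [r4c3∈{2}] r4c3 has the single candidate 2 ⇒ r4c3=2.
Step 29. [r8c9∈{6}] r8c9's peers cover all but 6 ⇒ r8c9=6.
Step 30. [r7c3∈{4}] r7c3 has the single candidate 4, so r7c3=4.
Step 31. [r2c5∈{9}] r2c5 is down to just 9, so r2c5=9.
Step 32. [r9c6∈{5}] r9c6 has the single candidate 5 ⇒ r9c6=5.
Step 33. [r4c9∈{5}] r4c9's peers cover all but 5, so r4c9=5.
Step 34. [r7c5∈{2}] r7c5 is down to just 2 ⇒ r7c5=2.
Step 35. [r2c8∈{7}] nothing but 7 survives at r2c8, so r2c8=7.
Step 36. [r8c1∈{3}] r8c1's peers cover all but 3 ⇒ r8c1=3.
Step 37. [r7c2∈{7}] r7c2 is down to just 7 ⇒ r7c2=7.
Step 38. [r5c7∈{4}] nothing but 4 survives at r5c7. So r5c7=4.
Step 39. [r9c4∈{7}] r9c4 is down to just 7, so r9c4=7.
Step 40. [r1c7∈{1}] nothing but 1 survives at r1c7, so r1c7=1.
Step 41. [r4c7∈{8}] r4c7 is down to just 8, so r4c7=8.
Step 42. [r5c2∈{6}] only 6 remains possible at r5c2. So r5c2=6.
Step 43. [r3c9∈{2}] only 2 remains possible at r3c9 ⇒ r3c9=2.
Step 44. [r4c8∈{9}] nothing but 9 survives at r4c8 ⇒ r4c8=9.
Step 45. [r6c1∈{7}] r6c1 is down to just 7, so r6c1=7.
Step 46. [r4c5∈{6}] r4c5 has the single candidate 6. So r4c5=6.
Step 47. [r2c2∈{8}] r2c2 is down to just 8. So r2c2=8.
Step 48. [r8c5∈{1}] only 1 remains possible at r8c5. So r8c5=1.

Answer: 4 9 6 5 7 2 1 3 8 / 2 8 1 6 9 3 5 7 4 / 5 3 7 4 8 1 9 6 2 / 1 4 2 3 6 7 8 9 5 / 8 6 3 2 5 9 4 1 7 / 7 5 9 1 4 8 6 2 3 / 9 7 4 8 2 6 3 5 1 / 3 2 5 9 1 4 7 8 6 / 6 1 8 7 3 5 2 4 9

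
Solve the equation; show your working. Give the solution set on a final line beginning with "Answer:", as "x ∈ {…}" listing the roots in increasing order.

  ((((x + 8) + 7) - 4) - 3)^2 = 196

Step 1. [((((x + 8) + 7) - 4) - 3)^2 = 196] 196 ≥ 0, LHS is (·)² — take ±√. So sqrt: (((x + 8) + 7) - 4) - 3 = 14 or -14.
Step 2. [(((x + 8) + 7) - 4) - 3 = 14 or -14] -3 is outermost — add 3 both sides ⇒ sub: ((x + 8) + 7) - 4 = 17 or -11.
Step 3. [((x + 8) + 7) - 4 = 17 or -11] 4 comes off first (add 4), so sub: (x + 8) + 7 = 21 or -7.
Step 4. [(x + 8) + 7 = 21 or -7] peel the +7: subtract 7 from each side ⇒ sub: x + 8 = 14 or -14.
Step 5. [x + 8 = 14 or -14] subtract 8: x sits inside (… + 8) ⇒ sub: x = 6 or -22.

Answer: x ∈ {-22, 6}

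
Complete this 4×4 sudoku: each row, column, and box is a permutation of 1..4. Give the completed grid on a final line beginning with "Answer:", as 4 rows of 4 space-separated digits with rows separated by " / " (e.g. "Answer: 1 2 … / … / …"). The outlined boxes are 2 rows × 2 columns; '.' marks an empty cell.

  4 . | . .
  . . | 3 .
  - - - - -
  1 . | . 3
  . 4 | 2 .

Step 1. [r1c3∈{1}] r1c3's peers cover all but 1. So r1c3=1.
Step 2. [r2c1∈{2}] r2c1 has the single candidate 2 ⇒ r2c1=2.
Step 3. [r4c1∈{3}] only 3 remains possible at r4c1. So r4c1=3.
Step 4. [r2c2∈{1}] r2c2 has the single candidate 1 ⇒ r2c2=1.
Step 5. [r1c2∈{3}] r1c2 has the single candidate 3, so r1c2=3.
Step 6. [r4c4∈{1}] nothing but 1 survives at r4c4, so r4c4=1.
Step 7. [r2c4∈{4}] r2c4 has the single candidate 4 ⇒ r2c4=4.
Step 8. [r3c2∈{2}] r3c2's peers cover all but 2. So r3c2=2.
Step 9. [r1c4∈{2}] nothing but 2 survives at r1c4, so r1c4=2.
Step 10. [r3c3∈{4}] r3c3 is down to just 4 ⇒ r3c3=4.

Answer: 4 3 1 2 / 2 1 3 4 / 1 2 4 3 / 3 4 2 1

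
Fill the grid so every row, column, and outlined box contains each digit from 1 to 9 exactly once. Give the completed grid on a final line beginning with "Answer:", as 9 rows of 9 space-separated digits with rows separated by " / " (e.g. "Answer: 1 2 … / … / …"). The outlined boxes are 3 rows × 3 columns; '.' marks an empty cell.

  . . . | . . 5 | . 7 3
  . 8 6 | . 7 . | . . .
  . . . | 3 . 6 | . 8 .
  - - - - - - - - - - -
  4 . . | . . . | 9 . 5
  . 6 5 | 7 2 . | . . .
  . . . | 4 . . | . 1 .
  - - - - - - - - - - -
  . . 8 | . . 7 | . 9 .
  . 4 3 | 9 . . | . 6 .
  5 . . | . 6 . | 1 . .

Step 1. [r2c1∈{1,2,3,9}] row 2 places 3 nowhere but r2c1 ⇒ r2c1=3.
Step 2. [r6c5∈{3,5,8,9}] r6c5 is the only open cell in row 6 admitting 5. So r6c5=5.
Step 3. [r8c7∈{2,5,7,8}] 5 has one home in row 8: r8c7 ⇒ r8c7=5.
Step 4. [r6c7∈{2,3,6,7,8}] r6c7 is the only open cell in col 7 admitting 7 ⇒ r6c7=7.
Step 5. [r5c7∈{3,4,8}] across col 7, 8 lands solely at r5c7 ⇒ r5c7=8.
Step 6. [r5c9∈{4}] only 4 remains possible at r5c9. So r5c9=4.
Step 7. [r7c9∈{2}] r7c9 has the single candidate 2 ⇒ r7c9=2.
Step 8. [r7c2∈{1}] only 1 remains possible at r7c2, so r7c2=1.
Step 9. [r4c8∈{2,3}] box 6 places 2 nowhere but r4c8. So r4c8=2.
Step 10. [r3c2∈{2,5,7,9}] across row 3, 5 lands solely at r3c2, so r3c2=5.
Step 11. [r6c1∈{2,8,9}] across col 1, 8 lands solely at r6c1 ⇒ r6c1=8.
Step 12. [r7c7∈{3,4}] r7c7 is the only open cell in col 7 admitting 3 ⇒ r7c7=3.
Step 13. [r4c5∈{1,3,8}] in col 5, 3 fits only at r4c5, so r4c5=3.
Step 14. [r6c6∈{9}] r6c6 has the single candidate 9. So r6c6=9.
Step 15. [r5c6∈{1}] r5c6 is down to just 1. So r5c6=1.
Step 16. [r6c3∈{2}] r6c3 has the single candidate 2. So r6c3=2.
Step 17. [r9c6∈{2,3,4,8}] across row 9, 3 lands solely at r9c6 ⇒ r9c6=3.
Step 18. [r2c6∈{2,4}] across col 6, 4 lands solely at r2c6 ⇒ r2c6=4.
Step 19. [r4c3∈{1,7}] r4c3 is the only open cell in row 4 admitting 1, so r4c3=1.
Step 20. [r8c5∈{1,8}] row 8 places 1 nowhere but r8c5. So r8c5=1.
Step 21. [r3c5∈{9}] r3c5 is down to just 9 ⇒ r3c5=9.
Step 22. [r2c7∈{2}] only 2 remains possible at r2c7, so r2c7=2.
Step 23. [r3c1∈{1,2,7}] r3c1 is the only open cell in row 3 admitting 2, so r3c1=2.
Step 24. [r9c2∈{2,7,9}] r9c2 is the only open cell in col 2 admitting 2, so r9c2=2.
Step 25. [r9c4∈{8}] r9c4 has the single candidate 8. So r9c4=8.
Step 26. [r2c4∈{1}] r2c4's peers cover all but 1, so r2c4=1.
Step 27. [r3c3∈{4,7}] 7 has one home in row 3: r3c3 ⇒ r3c3=7.
Step 28. [r1c3∈{4,9}] in col 3, 4 fits only at r1c3, so r1c3=4.
Step 29. [r8c1∈{7}] r8c1 is down to just 7 ⇒ r8c1=7.
Step 30. [r1c2∈{9}] only 9 remains possible at r1c2, so r1c2=9.
Step 31. [r5c1∈{9}] r5c1 is down to just 9. So r5c1=9.
Step 32. [r9c3∈{9}] r9c3 is down to just 9. So r9c3=9.
Step 33. [r9c8∈{4}] nothing but 4 survives at r9c8 ⇒ r9c8=4.
Step 34. [r6c2∈{3}] only 3 remains possible at r6c2 ⇒ r6c2=3.
Step 35. [r1c1∈{1}] r1c1's peers cover all but 1, so r1c1=1.
Step 36. [r7c1∈{6}] nothing but 6 survives at r7c1 ⇒ r7c1=6.
Step 37. [r8c9∈{8}] r8c9 is down to just 8, so r8c9=8.
Step 38. [r4c4∈{6}] r4c4 is down to just 6. So r4c4=6.
Step 39. [r1c4∈{2}] r1c4 is down to just 2. So r1c4=2.
Step 40. [r7c5∈{4}] r7c5 is down to just 4 ⇒ r7c5=4.
Step 41. [r4c2∈{7}] nothing but 7 survives at r4c2, so r4c2=7.
Step 42. [r1c7∈{6}] nothing but 6 survives at r1c7, so r1c7=6.
Step 43. [r2c8∈{5}] nothing but 5 survives at r2c8, so r2c8=5.
Step 44. [r3c7∈{4}] nothing but 4 survives at r3c7. So r3c7=4.
Step 45. [r8c6∈{2}] only 2 remains possible at r8c6, so r8c6=2.
Step 46. [r5c8∈{3}] r5c8 is down to just 3. So r5c8=3.
Step 47. [r6c9∈{6}] r6c9 has the single candidate 6 ⇒ r6c9=6.
Step 48. [r9c9∈{7}] only 7 remains possible at r9c9. So r9c9=7.
Step 49. [r3c9∈{1}] r3c9's peers cover all but 1 ⇒ r3c9=1.
Step 50. [r2c9∈{9}] r2c9's peers cover all but 9. So r2c9=9.
Step 51. [r1c5∈{8}] r1c5 is down to just 8 ⇒ r1c5=8.
Step 52. [r4c6∈{8}] r4c6's peers cover all but 8, so r4c6=8.
Step 53. [r7c4∈{5}] r7c4 has the single candidate 5, so r7c4=5.

Answer: 1 9 4 2 8 5 6 7 3 / 3 8 6 1 7 4 2 5 9 / 2 5 7 3 9 6 4 8 1 / 4 7 1 6 3 8 9 2 5 / 9 6 5 7 2 1 8 3 4 / 8 3 2 4 5 9 7 1 6 / 6 1 8 5 4 7 3 9 2 / 7 4 3 9 1 2 5 6 8 / 5 2 9 8 6 3 1 4 7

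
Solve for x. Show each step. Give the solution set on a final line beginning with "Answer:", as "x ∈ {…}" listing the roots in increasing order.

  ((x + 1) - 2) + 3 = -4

Step 1. [((x + 1) - 2) + 3 = -4] the outer +3 inverts by subtracting 3, so sub: (x + 1) - 2 = -7.
Step 2. [(x + 1) - 2 = -7] add 2: x sits inside (… - 2). So sub: x + 1 = -5.
Step 3. [x + 1 = -5] the outer +1 inverts by subtracting 1 ⇒ sub: x = -6.

Answer: x ∈ {-6}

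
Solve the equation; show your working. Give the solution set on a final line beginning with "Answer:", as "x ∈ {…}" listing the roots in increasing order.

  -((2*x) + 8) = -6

Step 1. [-((2*x) + 8) = -6] flip signs both sides, so neg: (2*x) + 8 = 6.
Step 2. [(2*x) + 8 = 6] 8 comes off first (subtract 8) ⇒ sub: 2*x = -2.
Step 3. [2*x = -2] LHS = 2·(…); ÷2 both sides. So div: x = -1.

Answer: x ∈ {-1}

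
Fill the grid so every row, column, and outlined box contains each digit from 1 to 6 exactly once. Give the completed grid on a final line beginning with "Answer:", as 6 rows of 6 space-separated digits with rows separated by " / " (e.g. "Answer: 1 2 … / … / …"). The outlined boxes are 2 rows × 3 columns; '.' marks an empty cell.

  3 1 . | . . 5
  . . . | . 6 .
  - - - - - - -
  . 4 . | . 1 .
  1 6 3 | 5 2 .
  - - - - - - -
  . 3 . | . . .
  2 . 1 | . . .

Step 1. [r1c5∈{4}] only 4 remains possible at r1c5, so r1c5=4.
Step 2. [r5c1∈{4,5,6}] r5c1 is the only open cell in col 1 admitting 6. So r5c1=6.
Step 3. [r2c2∈{2,5}] across col 2, 2 lands solely at r2c2. So r2c2=2.
Step 4. [r5c3∈{4,5}] box 5 places 4 nowhere but r5c3. So r5c3=4.
Step 5. [r6c4∈{3,4,6}] 4 has one home in col 4: r6c4 ⇒ r6c4=4.
Step 6. [r5c6∈{1,2}] 2 has one home in col 6: r5c6. So r5c6=2.
Step 7. [r3c4∈{3,6}] in col 4, 6 fits only at r3c4 ⇒ r3c4=6.
Step 8. [r2c3∈{5}] only 5 remains possible at r2c3. So r2c3=5.
Step 9. [r2c4∈{1,3}] col 4 places 3 nowhere but r2c4 ⇒ r2c4=3.
Step 10. [r6c5∈{3,5}] in col 5, 3 fits only at r6c5 ⇒ r6c5=3.
Step 11. [r5c4∈{1}] only 1 remains possible at r5c4 ⇒ r5c4=1.
Step 12. [r3c1∈{5}] only 5 remains possible at r3c1. So r3c1=5.
Step 13. [r6c6∈{6}] r6c6's peers cover all but 6, so r6c6=6.
Step 14. [r2c1∈{4}] nothing but 4 survives at r2c1 ⇒ r2c1=4.
Step 15. [r4c6∈{4}] r4c6 is down to just 4, so r4c6=4.
Step 16. [r3c3∈{2}] r3c3 is down to just 2, so r3c3=2.
Step 17. [r1c3∈{6}] r1c3 has the single candidate 6 ⇒ r1c3=6.
Step 18. [r6c2∈{5}] only 5 remains possible at r6c2. So r6c2=5.
Step 19. [r1c4∈{2}] only 2 remains possible at r1c4, so r1c4=2.
Step 20. [r5c5∈{5}] nothing but 5 survives at r5c5, so r5c5=5.
Step 21. [r3c6∈{3}] r3c6 is down to just 3. So r3c6=3.
Step 22. [r2c6∈{1}] only 1 remains possible at r2c6, so r2c6=1.

Answer: 3 1 6 2 4 5 / 4 2 5 3 6 1 / 5 4 2 6 1 3 / 1 6 3 5 2 4 / 6 3 4 1 5 2 / 2 5 1 4 3 6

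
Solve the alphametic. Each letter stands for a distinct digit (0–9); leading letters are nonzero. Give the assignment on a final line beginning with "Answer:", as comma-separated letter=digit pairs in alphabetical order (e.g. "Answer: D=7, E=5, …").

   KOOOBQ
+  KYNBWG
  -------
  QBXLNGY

Step 1. [col 1: Q + G ≡ Y (mod 10)] several values work for G in column 1 (Q + G ≡ Y (mod 10), carry-in 0); try G=3 ⇒ G=3.
Step 2. [col 1: Q + G ≡ Y (mod 10)] no forcing yet in column 1 (carry-in 0); Y=4 is free and consistent — try it. So Y=4.
Step 3. [col 1: Q + G ≡ Y (mod 10)] from column 1 (G=3, Y=4, carry-in 0, digits 3,4 already taken and all letters distinct): Q must equal 1. So Q=1.
Step 4. [col 2: B + W ≡ G (mod 10)] column 2 (B + W ≡ G (mod 10), carry-in 0) doesn't pin B yet; pick B=5 and continue. So B=5.
Step 5. [col 2: B + W ≡ G (mod 10)] from column 2 (B=5, G=3, carry-in 0, digits 1,3,4,5 already taken and all letters distinct): W must equal 8 ⇒ W=8.
Step 6. [col 3: O + B ≡ N (mod 10)] several values work for N in column 3 (O + B ≡ N (mod 10), carry-in 1); try N=2. So N=2.
Step 7. [col 3: O + B ≡ N (mod 10)] column 3 reads O+B+carry(1)=N with B=5, N=2; with digits 1,2,3,4,5,8 already taken and all letters distinct, the only value for O is 6 ⇒ O=6.
Step 8. [col 4: O + N ≡ L (mod 10)] column 4 reads O+N+carry(1)=L with O=6, N=2; with digits 1,2,3,4,5,6,8 already taken and all letters distinct, the only value for L is 9. So L=9.
Step 9. [col 5: O + Y ≡ X (mod 10)] column 5 reads O+Y+carry(0)=X with O=6, Y=4; with digits 1,2,3,4,5,6,8,9 already taken and all letters distinct, the only value for X is 0, so X=0.
Step 10. [col 6: K + K ≡ B (mod 10)] column 6: given B=5, carry-in 1, and digits 0,1,2,3,4,5,6,8,9 already taken and all letters distinct, K+K≡B (mod 10) forces K=7, so K=7.

Answer: B=5, G=3, K=7, L=9, N=2, O=6, Q=1, W=8, X=0, Y=4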